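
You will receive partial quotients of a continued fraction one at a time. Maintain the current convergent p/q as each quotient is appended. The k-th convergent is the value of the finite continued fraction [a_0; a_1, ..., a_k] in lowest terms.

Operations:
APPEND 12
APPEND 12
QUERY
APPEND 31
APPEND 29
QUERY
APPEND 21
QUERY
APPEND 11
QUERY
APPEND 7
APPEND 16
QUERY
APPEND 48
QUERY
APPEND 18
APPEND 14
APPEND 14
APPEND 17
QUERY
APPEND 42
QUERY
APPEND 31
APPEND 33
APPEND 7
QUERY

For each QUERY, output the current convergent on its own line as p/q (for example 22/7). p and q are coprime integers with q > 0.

145/12
130848/10829
2752315/227782
30406313/2516431
3479950409/288001215
167253216138/13841901119
10176182777580141/842182404791032
427995783658047775/35420994905446339
3083502520958684524937/255191128642219713885

APPEND 12: p_0 = 12·1 + 0 = 12, q_0 = 12·0 + 1 = 1 → 12/1
APPEND 12: p_1 = 12·12 + 1 = 145, q_1 = 12·1 + 0 = 12 → 145/12
APPEND 31: p_2 = 31·145 + 12 = 4507, q_2 = 31·12 + 1 = 373 → 4507/373
APPEND 29: p_3 = 29·4507 + 145 = 130848, q_3 = 29·373 + 12 = 10829 → 130848/10829
APPEND 21: p_4 = 21·130848 + 4507 = 2752315, q_4 = 21·10829 + 373 = 227782 → 2752315/227782
APPEND 11: p_5 = 11·2752315 + 130848 = 30406313, q_5 = 11·227782 + 10829 = 2516431 → 30406313/2516431
APPEND 7: p_6 = 7·30406313 + 2752315 = 215596506, q_6 = 7·2516431 + 227782 = 17842799 → 215596506/17842799
APPEND 16: p_7 = 16·215596506 + 30406313 = 3479950409, q_7 = 16·17842799 + 2516431 = 288001215 → 3479950409/288001215
APPEND 48: p_8 = 48·3479950409 + 215596506 = 167253216138, q_8 = 48·288001215 + 17842799 = 13841901119 → 167253216138/13841901119
APPEND 18: p_9 = 18·167253216138 + 3479950409 = 3014037840893, q_9 = 18·13841901119 + 288001215 = 249442221357 → 3014037840893/249442221357
APPEND 14: p_10 = 14·3014037840893 + 167253216138 = 42363782988640, q_10 = 14·249442221357 + 13841901119 = 3506033000117 → 42363782988640/3506033000117
APPEND 14: p_11 = 14·42363782988640 + 3014037840893 = 596106999681853, q_11 = 14·3506033000117 + 249442221357 = 49333904222995 → 596106999681853/49333904222995
APPEND 17: p_12 = 17·596106999681853 + 42363782988640 = 10176182777580141, q_12 = 17·49333904222995 + 3506033000117 = 842182404791032 → 10176182777580141/842182404791032
APPEND 42: p_13 = 42·10176182777580141 + 596106999681853 = 427995783658047775, q_13 = 42·842182404791032 + 49333904222995 = 35420994905446339 → 427995783658047775/35420994905446339
APPEND 31: p_14 = 31·427995783658047775 + 10176182777580141 = 13278045476177061166, q_14 = 31·35420994905446339 + 842182404791032 = 1098893024473627541 → 13278045476177061166/1098893024473627541
APPEND 33: p_15 = 33·13278045476177061166 + 427995783658047775 = 438603496497501066253, q_15 = 33·1098893024473627541 + 35420994905446339 = 36298890802535155192 → 438603496497501066253/36298890802535155192
APPEND 7: p_16 = 7·438603496497501066253 + 13278045476177061166 = 3083502520958684524937, q_16 = 7·36298890802535155192 + 1098893024473627541 = 255191128642219713885 → 3083502520958684524937/255191128642219713885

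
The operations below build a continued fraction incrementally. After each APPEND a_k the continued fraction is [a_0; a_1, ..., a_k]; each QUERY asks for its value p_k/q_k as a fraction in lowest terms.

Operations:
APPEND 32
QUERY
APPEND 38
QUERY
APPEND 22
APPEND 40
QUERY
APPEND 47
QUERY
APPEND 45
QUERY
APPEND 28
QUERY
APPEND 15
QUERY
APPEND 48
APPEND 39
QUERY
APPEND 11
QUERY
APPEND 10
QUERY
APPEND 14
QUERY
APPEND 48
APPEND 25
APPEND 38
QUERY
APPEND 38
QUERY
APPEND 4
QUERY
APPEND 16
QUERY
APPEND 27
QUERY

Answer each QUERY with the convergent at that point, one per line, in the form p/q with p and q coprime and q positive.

32/1
1217/38
1073457/33518
50479285/1576183
2272641282/70961753
63684435181/1988505267
957539168997/29898540758
1795954556503440/56077518545147
19801525686084877/618289822458268
199811211417352210/6238975743127827
2817158485529015817/87963950226247846
128894723031936518567172/4024654295968073655833
4901387877834993487354003/153042663925402100780375
19734446234371910467983184/616195309997576476777333
320652527627785560975084947/10012167623886625729217703
8677352692184582056795276753/270944721154936471165655314

APPEND 32: p_0 = 32·1 + 0 = 32, q_0 = 32·0 + 1 = 1 → 32/1
APPEND 38: p_1 = 38·32 + 1 = 1217, q_1 = 38·1 + 0 = 38 → 1217/38
APPEND 22: p_2 = 22·1217 + 32 = 26806, q_2 = 22·38 + 1 = 837 → 26806/837
APPEND 40: p_3 = 40·26806 + 1217 = 1073457, q_3 = 40·837 + 38 = 33518 → 1073457/33518
APPEND 47: p_4 = 47·1073457 + 26806 = 50479285, q_4 = 47·33518 + 837 = 1576183 → 50479285/1576183
APPEND 45: p_5 = 45·50479285 + 1073457 = 2272641282, q_5 = 45·1576183 + 33518 = 70961753 → 2272641282/70961753
APPEND 28: p_6 = 28·2272641282 + 50479285 = 63684435181, q_6 = 28·70961753 + 1576183 = 1988505267 → 63684435181/1988505267
APPEND 15: p_7 = 15·63684435181 + 2272641282 = 957539168997, q_7 = 15·1988505267 + 70961753 = 29898540758 → 957539168997/29898540758
APPEND 48: p_8 = 48·957539168997 + 63684435181 = 46025564547037, q_8 = 48·29898540758 + 1988505267 = 1437118461651 → 46025564547037/1437118461651
APPEND 39: p_9 = 39·46025564547037 + 957539168997 = 1795954556503440, q_9 = 39·1437118461651 + 29898540758 = 56077518545147 → 1795954556503440/56077518545147
APPEND 11: p_10 = 11·1795954556503440 + 46025564547037 = 19801525686084877, q_10 = 11·56077518545147 + 1437118461651 = 618289822458268 → 19801525686084877/618289822458268
APPEND 10: p_11 = 10·19801525686084877 + 1795954556503440 = 199811211417352210, q_11 = 10·618289822458268 + 56077518545147 = 6238975743127827 → 199811211417352210/6238975743127827
APPEND 14: p_12 = 14·199811211417352210 + 19801525686084877 = 2817158485529015817, q_12 = 14·6238975743127827 + 618289822458268 = 87963950226247846 → 2817158485529015817/87963950226247846
APPEND 48: p_13 = 48·2817158485529015817 + 199811211417352210 = 135423418516810111426, q_13 = 48·87963950226247846 + 6238975743127827 = 4228508586603024435 → 135423418516810111426/4228508586603024435
APPEND 25: p_14 = 25·135423418516810111426 + 2817158485529015817 = 3388402621405781801467, q_14 = 25·4228508586603024435 + 87963950226247846 = 105800678615301858721 → 3388402621405781801467/105800678615301858721
APPEND 38: p_15 = 38·3388402621405781801467 + 135423418516810111426 = 128894723031936518567172, q_15 = 38·105800678615301858721 + 4228508586603024435 = 4024654295968073655833 → 128894723031936518567172/4024654295968073655833
APPEND 38: p_16 = 38·128894723031936518567172 + 3388402621405781801467 = 4901387877834993487354003, q_16 = 38·4024654295968073655833 + 105800678615301858721 = 153042663925402100780375 → 4901387877834993487354003/153042663925402100780375
APPEND 4: p_17 = 4·4901387877834993487354003 + 128894723031936518567172 = 19734446234371910467983184, q_17 = 4·153042663925402100780375 + 4024654295968073655833 = 616195309997576476777333 → 19734446234371910467983184/616195309997576476777333
APPEND 16: p_18 = 16·19734446234371910467983184 + 4901387877834993487354003 = 320652527627785560975084947, q_18 = 16·616195309997576476777333 + 153042663925402100780375 = 10012167623886625729217703 → 320652527627785560975084947/10012167623886625729217703
APPEND 27: p_19 = 27·320652527627785560975084947 + 19734446234371910467983184 = 8677352692184582056795276753, q_19 = 27·10012167623886625729217703 + 616195309997576476777333 = 270944721154936471165655314 → 8677352692184582056795276753/270944721154936471165655314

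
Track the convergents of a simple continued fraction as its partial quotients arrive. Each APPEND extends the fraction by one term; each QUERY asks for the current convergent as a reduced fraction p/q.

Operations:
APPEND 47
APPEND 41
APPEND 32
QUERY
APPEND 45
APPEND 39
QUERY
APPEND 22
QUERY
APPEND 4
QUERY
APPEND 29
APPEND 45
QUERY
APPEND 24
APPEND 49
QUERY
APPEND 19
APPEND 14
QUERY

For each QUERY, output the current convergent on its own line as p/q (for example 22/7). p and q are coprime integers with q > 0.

APPEND 47: p_0 = 47·1 + 0 = 47, q_0 = 47·0 + 1 = 1 → 47/1
APPEND 41: p_1 = 41·47 + 1 = 1928, q_1 = 41·1 + 0 = 41 → 1928/41
APPEND 32: p_2 = 32·1928 + 47 = 61743, q_2 = 32·41 + 1 = 1313 → 61743/1313
APPEND 45: p_3 = 45·61743 + 1928 = 2780363, q_3 = 45·1313 + 41 = 59126 → 2780363/59126
APPEND 39: p_4 = 39·2780363 + 61743 = 108495900, q_4 = 39·59126 + 1313 = 2307227 → 108495900/2307227
APPEND 22: p_5 = 22·108495900 + 2780363 = 2389690163, q_5 = 22·2307227 + 59126 = 50818120 → 2389690163/50818120
APPEND 4: p_6 = 4·2389690163 + 108495900 = 9667256552, q_6 = 4·50818120 + 2307227 = 205579707 → 9667256552/205579707
APPEND 29: p_7 = 29·9667256552 + 2389690163 = 282740130171, q_7 = 29·205579707 + 50818120 = 6012629623 → 282740130171/6012629623
APPEND 45: p_8 = 45·282740130171 + 9667256552 = 12732973114247, q_8 = 45·6012629623 + 205579707 = 270773912742 → 12732973114247/270773912742
APPEND 24: p_9 = 24·12732973114247 + 282740130171 = 305874094872099, q_9 = 24·270773912742 + 6012629623 = 6504586535431 → 305874094872099/6504586535431
APPEND 49: p_10 = 49·305874094872099 + 12732973114247 = 15000563621847098, q_10 = 49·6504586535431 + 270773912742 = 318995514148861 → 15000563621847098/318995514148861
APPEND 19: p_11 = 19·15000563621847098 + 305874094872099 = 285316582909966961, q_11 = 19·318995514148861 + 6504586535431 = 6067419355363790 → 285316582909966961/6067419355363790
APPEND 14: p_12 = 14·285316582909966961 + 15000563621847098 = 4009432724361384552, q_12 = 14·6067419355363790 + 318995514148861 = 85262866489241921 → 4009432724361384552/85262866489241921

61743/1313
108495900/2307227
2389690163/50818120
9667256552/205579707
12732973114247/270773912742
15000563621847098/318995514148861
4009432724361384552/85262866489241921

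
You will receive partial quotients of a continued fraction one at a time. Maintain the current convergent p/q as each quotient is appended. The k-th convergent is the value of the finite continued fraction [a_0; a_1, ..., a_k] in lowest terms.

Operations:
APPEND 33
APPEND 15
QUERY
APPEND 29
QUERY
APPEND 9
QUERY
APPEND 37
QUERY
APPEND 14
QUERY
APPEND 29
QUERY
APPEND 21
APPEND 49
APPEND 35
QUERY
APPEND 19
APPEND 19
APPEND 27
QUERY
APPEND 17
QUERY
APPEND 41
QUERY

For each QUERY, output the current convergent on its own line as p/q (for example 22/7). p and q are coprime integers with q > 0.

496/15
14417/436
130249/3939
4833630/146179
67801069/2050445
1971064631/59609084
71214618939205/2153677832584
698449991946302419/21122576898254162
11899468192000757242/359864607104454337
488576645863977349341/14775571468180881979

APPEND 33: p_0 = 33·1 + 0 = 33, q_0 = 33·0 + 1 = 1 → 33/1
APPEND 15: p_1 = 15·33 + 1 = 496, q_1 = 15·1 + 0 = 15 → 496/15
APPEND 29: p_2 = 29·496 + 33 = 14417, q_2 = 29·15 + 1 = 436 → 14417/436
APPEND 9: p_3 = 9·14417 + 496 = 130249, q_3 = 9·436 + 15 = 3939 → 130249/3939
APPEND 37: p_4 = 37·130249 + 14417 = 4833630, q_4 = 37·3939 + 436 = 146179 → 4833630/146179
APPEND 14: p_5 = 14·4833630 + 130249 = 67801069, q_5 = 14·146179 + 3939 = 2050445 → 67801069/2050445
APPEND 29: p_6 = 29·67801069 + 4833630 = 1971064631, q_6 = 29·2050445 + 146179 = 59609084 → 1971064631/59609084
APPEND 21: p_7 = 21·1971064631 + 67801069 = 41460158320, q_7 = 21·59609084 + 2050445 = 1253841209 → 41460158320/1253841209
APPEND 49: p_8 = 49·41460158320 + 1971064631 = 2033518822311, q_8 = 49·1253841209 + 59609084 = 61497828325 → 2033518822311/61497828325
APPEND 35: p_9 = 35·2033518822311 + 41460158320 = 71214618939205, q_9 = 35·61497828325 + 1253841209 = 2153677832584 → 71214618939205/2153677832584
APPEND 19: p_10 = 19·71214618939205 + 2033518822311 = 1355111278667206, q_10 = 19·2153677832584 + 61497828325 = 40981376647421 → 1355111278667206/40981376647421
APPEND 19: p_11 = 19·1355111278667206 + 71214618939205 = 25818328913616119, q_11 = 19·40981376647421 + 2153677832584 = 780799834133583 → 25818328913616119/780799834133583
APPEND 27: p_12 = 27·25818328913616119 + 1355111278667206 = 698449991946302419, q_12 = 27·780799834133583 + 40981376647421 = 21122576898254162 → 698449991946302419/21122576898254162
APPEND 17: p_13 = 17·698449991946302419 + 25818328913616119 = 11899468192000757242, q_13 = 17·21122576898254162 + 780799834133583 = 359864607104454337 → 11899468192000757242/359864607104454337
APPEND 41: p_14 = 41·11899468192000757242 + 698449991946302419 = 488576645863977349341, q_14 = 41·359864607104454337 + 21122576898254162 = 14775571468180881979 → 488576645863977349341/14775571468180881979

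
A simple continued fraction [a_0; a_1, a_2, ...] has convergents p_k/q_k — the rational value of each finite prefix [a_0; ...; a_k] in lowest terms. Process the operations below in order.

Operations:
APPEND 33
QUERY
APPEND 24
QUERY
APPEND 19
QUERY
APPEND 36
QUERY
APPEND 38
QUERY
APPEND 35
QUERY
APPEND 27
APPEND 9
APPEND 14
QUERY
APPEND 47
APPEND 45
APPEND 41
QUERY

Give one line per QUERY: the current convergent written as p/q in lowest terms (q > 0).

33/1
793/24
15100/457
544393/16476
20702034/626545
725115583/21945551
2499202110587/75638103308
217265194210233429/6575509493726578

APPEND 33: p_0 = 33·1 + 0 = 33, q_0 = 33·0 + 1 = 1 → 33/1
APPEND 24: p_1 = 24·33 + 1 = 793, q_1 = 24·1 + 0 = 24 → 793/24
APPEND 19: p_2 = 19·793 + 33 = 15100, q_2 = 19·24 + 1 = 457 → 15100/457
APPEND 36: p_3 = 36·15100 + 793 = 544393, q_3 = 36·457 + 24 = 16476 → 544393/16476
APPEND 38: p_4 = 38·544393 + 15100 = 20702034, q_4 = 38·16476 + 457 = 626545 → 20702034/626545
APPEND 35: p_5 = 35·20702034 + 544393 = 725115583, q_5 = 35·626545 + 16476 = 21945551 → 725115583/21945551
APPEND 27: p_6 = 27·725115583 + 20702034 = 19598822775, q_6 = 27·21945551 + 626545 = 593156422 → 19598822775/593156422
APPEND 9: p_7 = 9·19598822775 + 725115583 = 177114520558, q_7 = 9·593156422 + 21945551 = 5360353349 → 177114520558/5360353349
APPEND 14: p_8 = 14·177114520558 + 19598822775 = 2499202110587, q_8 = 14·5360353349 + 593156422 = 75638103308 → 2499202110587/75638103308
APPEND 47: p_9 = 47·2499202110587 + 177114520558 = 117639613718147, q_9 = 47·75638103308 + 5360353349 = 3560351208825 → 117639613718147/3560351208825
APPEND 45: p_10 = 45·117639613718147 + 2499202110587 = 5296281819427202, q_10 = 45·3560351208825 + 75638103308 = 160291442500433 → 5296281819427202/160291442500433
APPEND 41: p_11 = 41·5296281819427202 + 117639613718147 = 217265194210233429, q_11 = 41·160291442500433 + 3560351208825 = 6575509493726578 → 217265194210233429/6575509493726578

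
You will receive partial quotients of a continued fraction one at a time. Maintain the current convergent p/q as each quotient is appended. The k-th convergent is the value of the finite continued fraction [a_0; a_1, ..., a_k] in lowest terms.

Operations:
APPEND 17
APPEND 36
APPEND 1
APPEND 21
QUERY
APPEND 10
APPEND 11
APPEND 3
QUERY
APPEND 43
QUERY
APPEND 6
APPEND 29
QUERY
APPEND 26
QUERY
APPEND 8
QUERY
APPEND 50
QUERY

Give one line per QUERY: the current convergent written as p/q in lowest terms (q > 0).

APPEND 17: p_0 = 17·1 + 0 = 17, q_0 = 17·0 + 1 = 1 → 17/1
APPEND 36: p_1 = 36·17 + 1 = 613, q_1 = 36·1 + 0 = 36 → 613/36
APPEND 1: p_2 = 1·613 + 17 = 630, q_2 = 1·36 + 1 = 37 → 630/37
APPEND 21: p_3 = 21·630 + 613 = 13843, q_3 = 21·37 + 36 = 813 → 13843/813
APPEND 10: p_4 = 10·13843 + 630 = 139060, q_4 = 10·813 + 37 = 8167 → 139060/8167
APPEND 11: p_5 = 11·139060 + 13843 = 1543503, q_5 = 11·8167 + 813 = 90650 → 1543503/90650
APPEND 3: p_6 = 3·1543503 + 139060 = 4769569, q_6 = 3·90650 + 8167 = 280117 → 4769569/280117
APPEND 43: p_7 = 43·4769569 + 1543503 = 206634970, q_7 = 43·280117 + 90650 = 12135681 → 206634970/12135681
APPEND 6: p_8 = 6·206634970 + 4769569 = 1244579389, q_8 = 6·12135681 + 280117 = 73094203 → 1244579389/73094203
APPEND 29: p_9 = 29·1244579389 + 206634970 = 36299437251, q_9 = 29·73094203 + 12135681 = 2131867568 → 36299437251/2131867568
APPEND 26: p_10 = 26·36299437251 + 1244579389 = 945029947915, q_10 = 26·2131867568 + 73094203 = 55501650971 → 945029947915/55501650971
APPEND 8: p_11 = 8·945029947915 + 36299437251 = 7596539020571, q_11 = 8·55501650971 + 2131867568 = 446145075336 → 7596539020571/446145075336
APPEND 50: p_12 = 50·7596539020571 + 945029947915 = 380771980976465, q_12 = 50·446145075336 + 55501650971 = 22362755417771 → 380771980976465/22362755417771

13843/813
4769569/280117
206634970/12135681
36299437251/2131867568
945029947915/55501650971
7596539020571/446145075336
380771980976465/22362755417771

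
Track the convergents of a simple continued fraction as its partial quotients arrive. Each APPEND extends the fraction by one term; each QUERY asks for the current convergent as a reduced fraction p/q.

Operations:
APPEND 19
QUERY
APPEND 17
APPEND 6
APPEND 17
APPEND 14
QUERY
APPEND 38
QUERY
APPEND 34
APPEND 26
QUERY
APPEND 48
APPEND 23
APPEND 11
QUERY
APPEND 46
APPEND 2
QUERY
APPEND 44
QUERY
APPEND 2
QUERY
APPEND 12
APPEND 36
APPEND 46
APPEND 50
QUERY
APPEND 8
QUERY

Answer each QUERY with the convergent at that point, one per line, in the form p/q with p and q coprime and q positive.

19/1
473693/24855
18034029/946258
15972431683/838084560
195067446020115/10235324082938
18176599780901359/953738787681676
808761156527100418/42436258389793113
1635698912835102195/85826255567267902
1697717201489342181814283/89080398154339483308684
13615677208483906446653240/714424019388323402944573

APPEND 19: p_0 = 19·1 + 0 = 19, q_0 = 19·0 + 1 = 1 → 19/1
APPEND 17: p_1 = 17·19 + 1 = 324, q_1 = 17·1 + 0 = 17 → 324/17
APPEND 6: p_2 = 6·324 + 19 = 1963, q_2 = 6·17 + 1 = 103 → 1963/103
APPEND 17: p_3 = 17·1963 + 324 = 33695, q_3 = 17·103 + 17 = 1768 → 33695/1768
APPEND 14: p_4 = 14·33695 + 1963 = 473693, q_4 = 14·1768 + 103 = 24855 → 473693/24855
APPEND 38: p_5 = 38·473693 + 33695 = 18034029, q_5 = 38·24855 + 1768 = 946258 → 18034029/946258
APPEND 34: p_6 = 34·18034029 + 473693 = 613630679, q_6 = 34·946258 + 24855 = 32197627 → 613630679/32197627
APPEND 26: p_7 = 26·613630679 + 18034029 = 15972431683, q_7 = 26·32197627 + 946258 = 838084560 → 15972431683/838084560
APPEND 48: p_8 = 48·15972431683 + 613630679 = 767290351463, q_8 = 48·838084560 + 32197627 = 40260256507 → 767290351463/40260256507
APPEND 23: p_9 = 23·767290351463 + 15972431683 = 17663650515332, q_9 = 23·40260256507 + 838084560 = 926823984221 → 17663650515332/926823984221
APPEND 11: p_10 = 11·17663650515332 + 767290351463 = 195067446020115, q_10 = 11·926823984221 + 40260256507 = 10235324082938 → 195067446020115/10235324082938
APPEND 46: p_11 = 46·195067446020115 + 17663650515332 = 8990766167440622, q_11 = 46·10235324082938 + 926823984221 = 471751731799369 → 8990766167440622/471751731799369
APPEND 2: p_12 = 2·8990766167440622 + 195067446020115 = 18176599780901359, q_12 = 2·471751731799369 + 10235324082938 = 953738787681676 → 18176599780901359/953738787681676
APPEND 44: p_13 = 44·18176599780901359 + 8990766167440622 = 808761156527100418, q_13 = 44·953738787681676 + 471751731799369 = 42436258389793113 → 808761156527100418/42436258389793113
APPEND 2: p_14 = 2·808761156527100418 + 18176599780901359 = 1635698912835102195, q_14 = 2·42436258389793113 + 953738787681676 = 85826255567267902 → 1635698912835102195/85826255567267902
APPEND 12: p_15 = 12·1635698912835102195 + 808761156527100418 = 20437148110548326758, q_15 = 12·85826255567267902 + 42436258389793113 = 1072351325197007937 → 20437148110548326758/1072351325197007937
APPEND 36: p_16 = 36·20437148110548326758 + 1635698912835102195 = 737373030892574865483, q_16 = 36·1072351325197007937 + 85826255567267902 = 38690473962659553634 → 737373030892574865483/38690473962659553634
APPEND 46: p_17 = 46·737373030892574865483 + 20437148110548326758 = 33939596569168992138976, q_17 = 46·38690473962659553634 + 1072351325197007937 = 1780834153607536475101 → 33939596569168992138976/1780834153607536475101
APPEND 50: p_18 = 50·33939596569168992138976 + 737373030892574865483 = 1697717201489342181814283, q_18 = 50·1780834153607536475101 + 38690473962659553634 = 89080398154339483308684 → 1697717201489342181814283/89080398154339483308684
APPEND 8: p_19 = 8·1697717201489342181814283 + 33939596569168992138976 = 13615677208483906446653240, q_19 = 8·89080398154339483308684 + 1780834153607536475101 = 714424019388323402944573 → 13615677208483906446653240/714424019388323402944573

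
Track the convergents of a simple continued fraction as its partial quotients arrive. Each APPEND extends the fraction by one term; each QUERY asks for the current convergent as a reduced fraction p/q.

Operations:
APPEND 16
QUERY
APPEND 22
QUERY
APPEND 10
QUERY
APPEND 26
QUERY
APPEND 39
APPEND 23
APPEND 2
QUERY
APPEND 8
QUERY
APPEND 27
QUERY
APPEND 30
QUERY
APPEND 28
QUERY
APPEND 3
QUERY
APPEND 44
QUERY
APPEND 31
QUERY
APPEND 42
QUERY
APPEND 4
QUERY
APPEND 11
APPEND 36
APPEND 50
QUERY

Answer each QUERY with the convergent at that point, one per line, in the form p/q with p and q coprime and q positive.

16/1
353/22
3546/221
92549/5768
169994077/10594667
1443143176/89942083
39134859829/2439030908
1175488938046/73260869323
32952825125117/2053743371952
100033964313397/6234490985179
4434447254914585/276371346719828
137567898866665532/8573746239299847
5782286199654866929/360373713397313402
23266712697486133248/1450068599828553455
472514078330350507777657/29448845519023461606757

APPEND 16: p_0 = 16·1 + 0 = 16, q_0 = 16·0 + 1 = 1 → 16/1
APPEND 22: p_1 = 22·16 + 1 = 353, q_1 = 22·1 + 0 = 22 → 353/22
APPEND 10: p_2 = 10·353 + 16 = 3546, q_2 = 10·22 + 1 = 221 → 3546/221
APPEND 26: p_3 = 26·3546 + 353 = 92549, q_3 = 26·221 + 22 = 5768 → 92549/5768
APPEND 39: p_4 = 39·92549 + 3546 = 3612957, q_4 = 39·5768 + 221 = 225173 → 3612957/225173
APPEND 23: p_5 = 23·3612957 + 92549 = 83190560, q_5 = 23·225173 + 5768 = 5184747 → 83190560/5184747
APPEND 2: p_6 = 2·83190560 + 3612957 = 169994077, q_6 = 2·5184747 + 225173 = 10594667 → 169994077/10594667
APPEND 8: p_7 = 8·169994077 + 83190560 = 1443143176, q_7 = 8·10594667 + 5184747 = 89942083 → 1443143176/89942083
APPEND 27: p_8 = 27·1443143176 + 169994077 = 39134859829, q_8 = 27·89942083 + 10594667 = 2439030908 → 39134859829/2439030908
APPEND 30: p_9 = 30·39134859829 + 1443143176 = 1175488938046, q_9 = 30·2439030908 + 89942083 = 73260869323 → 1175488938046/73260869323
APPEND 28: p_10 = 28·1175488938046 + 39134859829 = 32952825125117, q_10 = 28·73260869323 + 2439030908 = 2053743371952 → 32952825125117/2053743371952
APPEND 3: p_11 = 3·32952825125117 + 1175488938046 = 100033964313397, q_11 = 3·2053743371952 + 73260869323 = 6234490985179 → 100033964313397/6234490985179
APPEND 44: p_12 = 44·100033964313397 + 32952825125117 = 4434447254914585, q_12 = 44·6234490985179 + 2053743371952 = 276371346719828 → 4434447254914585/276371346719828
APPEND 31: p_13 = 31·4434447254914585 + 100033964313397 = 137567898866665532, q_13 = 31·276371346719828 + 6234490985179 = 8573746239299847 → 137567898866665532/8573746239299847
APPEND 42: p_14 = 42·137567898866665532 + 4434447254914585 = 5782286199654866929, q_14 = 42·8573746239299847 + 276371346719828 = 360373713397313402 → 5782286199654866929/360373713397313402
APPEND 4: p_15 = 4·5782286199654866929 + 137567898866665532 = 23266712697486133248, q_15 = 4·360373713397313402 + 8573746239299847 = 1450068599828553455 → 23266712697486133248/1450068599828553455
APPEND 11: p_16 = 11·23266712697486133248 + 5782286199654866929 = 261716125872002332657, q_16 = 11·1450068599828553455 + 360373713397313402 = 16311128311511401407 → 261716125872002332657/16311128311511401407
APPEND 36: p_17 = 36·261716125872002332657 + 23266712697486133248 = 9445047244089570108900, q_17 = 36·16311128311511401407 + 1450068599828553455 = 588650687814239004107 → 9445047244089570108900/588650687814239004107
APPEND 50: p_18 = 50·9445047244089570108900 + 261716125872002332657 = 472514078330350507777657, q_18 = 50·588650687814239004107 + 16311128311511401407 = 29448845519023461606757 → 472514078330350507777657/29448845519023461606757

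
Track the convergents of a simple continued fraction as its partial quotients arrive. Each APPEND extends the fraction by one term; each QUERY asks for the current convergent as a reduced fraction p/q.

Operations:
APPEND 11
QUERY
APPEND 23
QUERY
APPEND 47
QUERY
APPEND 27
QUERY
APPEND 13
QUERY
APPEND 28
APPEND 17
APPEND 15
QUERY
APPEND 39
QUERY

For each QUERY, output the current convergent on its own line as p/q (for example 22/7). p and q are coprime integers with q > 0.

11/1
254/23
11949/1082
322877/29237
4209350/381163
30318417562/2745378501
1184431633777/107252073319

APPEND 11: p_0 = 11·1 + 0 = 11, q_0 = 11·0 + 1 = 1 → 11/1
APPEND 23: p_1 = 23·11 + 1 = 254, q_1 = 23·1 + 0 = 23 → 254/23
APPEND 47: p_2 = 47·254 + 11 = 11949, q_2 = 47·23 + 1 = 1082 → 11949/1082
APPEND 27: p_3 = 27·11949 + 254 = 322877, q_3 = 27·1082 + 23 = 29237 → 322877/29237
APPEND 13: p_4 = 13·322877 + 11949 = 4209350, q_4 = 13·29237 + 1082 = 381163 → 4209350/381163
APPEND 28: p_5 = 28·4209350 + 322877 = 118184677, q_5 = 28·381163 + 29237 = 10701801 → 118184677/10701801
APPEND 17: p_6 = 17·118184677 + 4209350 = 2013348859, q_6 = 17·10701801 + 381163 = 182311780 → 2013348859/182311780
APPEND 15: p_7 = 15·2013348859 + 118184677 = 30318417562, q_7 = 15·182311780 + 10701801 = 2745378501 → 30318417562/2745378501
APPEND 39: p_8 = 39·30318417562 + 2013348859 = 1184431633777, q_8 = 39·2745378501 + 182311780 = 107252073319 → 1184431633777/107252073319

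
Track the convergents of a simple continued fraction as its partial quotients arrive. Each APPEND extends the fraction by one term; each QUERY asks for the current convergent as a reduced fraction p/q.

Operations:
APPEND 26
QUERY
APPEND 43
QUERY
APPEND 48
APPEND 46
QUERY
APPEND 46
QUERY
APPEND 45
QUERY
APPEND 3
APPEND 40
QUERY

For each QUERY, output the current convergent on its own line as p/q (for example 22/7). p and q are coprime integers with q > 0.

APPEND 26: p_0 = 26·1 + 0 = 26, q_0 = 26·0 + 1 = 1 → 26/1
APPEND 43: p_1 = 43·26 + 1 = 1119, q_1 = 43·1 + 0 = 43 → 1119/43
APPEND 48: p_2 = 48·1119 + 26 = 53738, q_2 = 48·43 + 1 = 2065 → 53738/2065
APPEND 46: p_3 = 46·53738 + 1119 = 2473067, q_3 = 46·2065 + 43 = 95033 → 2473067/95033
APPEND 46: p_4 = 46·2473067 + 53738 = 113814820, q_4 = 46·95033 + 2065 = 4373583 → 113814820/4373583
APPEND 45: p_5 = 45·113814820 + 2473067 = 5124139967, q_5 = 45·4373583 + 95033 = 196906268 → 5124139967/196906268
APPEND 3: p_6 = 3·5124139967 + 113814820 = 15486234721, q_6 = 3·196906268 + 4373583 = 595092387 → 15486234721/595092387
APPEND 40: p_7 = 40·15486234721 + 5124139967 = 624573528807, q_7 = 40·595092387 + 196906268 = 24000601748 → 624573528807/24000601748

26/1
1119/43
2473067/95033
113814820/4373583
5124139967/196906268
624573528807/24000601748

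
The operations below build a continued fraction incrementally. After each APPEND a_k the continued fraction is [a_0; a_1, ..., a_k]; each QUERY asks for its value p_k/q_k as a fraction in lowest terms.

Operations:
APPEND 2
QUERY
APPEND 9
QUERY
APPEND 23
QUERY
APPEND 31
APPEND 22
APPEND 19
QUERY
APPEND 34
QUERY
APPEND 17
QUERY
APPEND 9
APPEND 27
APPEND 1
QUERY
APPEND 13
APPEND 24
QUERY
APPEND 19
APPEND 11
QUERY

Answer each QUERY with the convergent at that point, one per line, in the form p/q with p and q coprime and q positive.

APPEND 2: p_0 = 2·1 + 0 = 2, q_0 = 2·0 + 1 = 1 → 2/1
APPEND 9: p_1 = 9·2 + 1 = 19, q_1 = 9·1 + 0 = 9 → 19/9
APPEND 23: p_2 = 23·19 + 2 = 439, q_2 = 23·9 + 1 = 208 → 439/208
APPEND 31: p_3 = 31·439 + 19 = 13628, q_3 = 31·208 + 9 = 6457 → 13628/6457
APPEND 22: p_4 = 22·13628 + 439 = 300255, q_4 = 22·6457 + 208 = 142262 → 300255/142262
APPEND 19: p_5 = 19·300255 + 13628 = 5718473, q_5 = 19·142262 + 6457 = 2709435 → 5718473/2709435
APPEND 34: p_6 = 34·5718473 + 300255 = 194728337, q_6 = 34·2709435 + 142262 = 92263052 → 194728337/92263052
APPEND 17: p_7 = 17·194728337 + 5718473 = 3316100202, q_7 = 17·92263052 + 2709435 = 1571181319 → 3316100202/1571181319
APPEND 9: p_8 = 9·3316100202 + 194728337 = 30039630155, q_8 = 9·1571181319 + 92263052 = 14232894923 → 30039630155/14232894923
APPEND 27: p_9 = 27·30039630155 + 3316100202 = 814386114387, q_9 = 27·14232894923 + 1571181319 = 385859344240 → 814386114387/385859344240
APPEND 1: p_10 = 1·814386114387 + 30039630155 = 844425744542, q_10 = 1·385859344240 + 14232894923 = 400092239163 → 844425744542/400092239163
APPEND 13: p_11 = 13·844425744542 + 814386114387 = 11791920793433, q_11 = 13·400092239163 + 385859344240 = 5587058453359 → 11791920793433/5587058453359
APPEND 24: p_12 = 24·11791920793433 + 844425744542 = 283850524786934, q_12 = 24·5587058453359 + 400092239163 = 134489495119779 → 283850524786934/134489495119779
APPEND 19: p_13 = 19·283850524786934 + 11791920793433 = 5404951891745179, q_13 = 19·134489495119779 + 5587058453359 = 2560887465729160 → 5404951891745179/2560887465729160
APPEND 11: p_14 = 11·5404951891745179 + 283850524786934 = 59738321333983903, q_14 = 11·2560887465729160 + 134489495119779 = 28304251618140539 → 59738321333983903/28304251618140539

2/1
19/9
439/208
5718473/2709435
194728337/92263052
3316100202/1571181319
844425744542/400092239163
283850524786934/134489495119779
59738321333983903/28304251618140539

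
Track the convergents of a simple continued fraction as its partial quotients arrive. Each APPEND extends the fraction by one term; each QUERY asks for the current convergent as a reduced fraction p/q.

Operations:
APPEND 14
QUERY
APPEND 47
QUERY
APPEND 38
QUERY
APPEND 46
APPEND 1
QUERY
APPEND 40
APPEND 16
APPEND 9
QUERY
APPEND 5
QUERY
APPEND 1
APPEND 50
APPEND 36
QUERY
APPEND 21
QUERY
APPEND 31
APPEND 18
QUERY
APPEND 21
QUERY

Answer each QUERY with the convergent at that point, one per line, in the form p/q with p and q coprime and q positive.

APPEND 14: p_0 = 14·1 + 0 = 14, q_0 = 14·0 + 1 = 1 → 14/1
APPEND 47: p_1 = 47·14 + 1 = 659, q_1 = 47·1 + 0 = 47 → 659/47
APPEND 38: p_2 = 38·659 + 14 = 25056, q_2 = 38·47 + 1 = 1787 → 25056/1787
APPEND 46: p_3 = 46·25056 + 659 = 1153235, q_3 = 46·1787 + 47 = 82249 → 1153235/82249
APPEND 1: p_4 = 1·1153235 + 25056 = 1178291, q_4 = 1·82249 + 1787 = 84036 → 1178291/84036
APPEND 40: p_5 = 40·1178291 + 1153235 = 48284875, q_5 = 40·84036 + 82249 = 3443689 → 48284875/3443689
APPEND 16: p_6 = 16·48284875 + 1178291 = 773736291, q_6 = 16·3443689 + 84036 = 55183060 → 773736291/55183060
APPEND 9: p_7 = 9·773736291 + 48284875 = 7011911494, q_7 = 9·55183060 + 3443689 = 500091229 → 7011911494/500091229
APPEND 5: p_8 = 5·7011911494 + 773736291 = 35833293761, q_8 = 5·500091229 + 55183060 = 2555639205 → 35833293761/2555639205
APPEND 1: p_9 = 1·35833293761 + 7011911494 = 42845205255, q_9 = 1·2555639205 + 500091229 = 3055730434 → 42845205255/3055730434
APPEND 50: p_10 = 50·42845205255 + 35833293761 = 2178093556511, q_10 = 50·3055730434 + 2555639205 = 155342160905 → 2178093556511/155342160905
APPEND 36: p_11 = 36·2178093556511 + 42845205255 = 78454213239651, q_11 = 36·155342160905 + 3055730434 = 5595373523014 → 78454213239651/5595373523014
APPEND 21: p_12 = 21·78454213239651 + 2178093556511 = 1649716571589182, q_12 = 21·5595373523014 + 155342160905 = 117658186144199 → 1649716571589182/117658186144199
APPEND 31: p_13 = 31·1649716571589182 + 78454213239651 = 51219667932504293, q_13 = 31·117658186144199 + 5595373523014 = 3652999143993183 → 51219667932504293/3652999143993183
APPEND 18: p_14 = 18·51219667932504293 + 1649716571589182 = 923603739356666456, q_14 = 18·3652999143993183 + 117658186144199 = 65871642778021493 → 923603739356666456/65871642778021493
APPEND 21: p_15 = 21·923603739356666456 + 51219667932504293 = 19446898194422499869, q_15 = 21·65871642778021493 + 3652999143993183 = 1386957497482444536 → 19446898194422499869/1386957497482444536

14/1
659/47
25056/1787
1178291/84036
7011911494/500091229
35833293761/2555639205
78454213239651/5595373523014
1649716571589182/117658186144199
923603739356666456/65871642778021493
19446898194422499869/1386957497482444536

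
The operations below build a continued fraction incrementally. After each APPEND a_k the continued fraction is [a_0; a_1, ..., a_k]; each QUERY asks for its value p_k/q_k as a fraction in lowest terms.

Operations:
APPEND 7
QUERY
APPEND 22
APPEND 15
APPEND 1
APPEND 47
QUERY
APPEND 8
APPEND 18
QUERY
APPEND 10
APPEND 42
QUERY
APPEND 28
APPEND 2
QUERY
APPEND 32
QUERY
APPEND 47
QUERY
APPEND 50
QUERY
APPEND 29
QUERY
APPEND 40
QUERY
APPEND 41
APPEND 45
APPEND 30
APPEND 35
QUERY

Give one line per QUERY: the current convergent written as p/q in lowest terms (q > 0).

APPEND 7: p_0 = 7·1 + 0 = 7, q_0 = 7·0 + 1 = 1 → 7/1
APPEND 22: p_1 = 22·7 + 1 = 155, q_1 = 22·1 + 0 = 22 → 155/22
APPEND 15: p_2 = 15·155 + 7 = 2332, q_2 = 15·22 + 1 = 331 → 2332/331
APPEND 1: p_3 = 1·2332 + 155 = 2487, q_3 = 1·331 + 22 = 353 → 2487/353
APPEND 47: p_4 = 47·2487 + 2332 = 119221, q_4 = 47·353 + 331 = 16922 → 119221/16922
APPEND 8: p_5 = 8·119221 + 2487 = 956255, q_5 = 8·16922 + 353 = 135729 → 956255/135729
APPEND 18: p_6 = 18·956255 + 119221 = 17331811, q_6 = 18·135729 + 16922 = 2460044 → 17331811/2460044
APPEND 10: p_7 = 10·17331811 + 956255 = 174274365, q_7 = 10·2460044 + 135729 = 24736169 → 174274365/24736169
APPEND 42: p_8 = 42·174274365 + 17331811 = 7336855141, q_8 = 42·24736169 + 2460044 = 1041379142 → 7336855141/1041379142
APPEND 28: p_9 = 28·7336855141 + 174274365 = 205606218313, q_9 = 28·1041379142 + 24736169 = 29183352145 → 205606218313/29183352145
APPEND 2: p_10 = 2·205606218313 + 7336855141 = 418549291767, q_10 = 2·29183352145 + 1041379142 = 59408083432 → 418549291767/59408083432
APPEND 32: p_11 = 32·418549291767 + 205606218313 = 13599183554857, q_11 = 32·59408083432 + 29183352145 = 1930242021969 → 13599183554857/1930242021969
APPEND 47: p_12 = 47·13599183554857 + 418549291767 = 639580176370046, q_12 = 47·1930242021969 + 59408083432 = 90780783115975 → 639580176370046/90780783115975
APPEND 50: p_13 = 50·639580176370046 + 13599183554857 = 31992608002057157, q_13 = 50·90780783115975 + 1930242021969 = 4540969397820719 → 31992608002057157/4540969397820719
APPEND 29: p_14 = 29·31992608002057157 + 639580176370046 = 928425212236027599, q_14 = 29·4540969397820719 + 90780783115975 = 131778893319916826 → 928425212236027599/131778893319916826
APPEND 40: p_15 = 40·928425212236027599 + 31992608002057157 = 37169001097443161117, q_15 = 40·131778893319916826 + 4540969397820719 = 5275696702194493759 → 37169001097443161117/5275696702194493759
APPEND 41: p_16 = 41·37169001097443161117 + 928425212236027599 = 1524857470207405633396, q_16 = 41·5275696702194493759 + 131778893319916826 = 216435343683294160945 → 1524857470207405633396/216435343683294160945
APPEND 45: p_17 = 45·1524857470207405633396 + 37169001097443161117 = 68655755160430696663937, q_17 = 45·216435343683294160945 + 5275696702194493759 = 9744866162450431736284 → 68655755160430696663937/9744866162450431736284
APPEND 30: p_18 = 30·68655755160430696663937 + 1524857470207405633396 = 2061197512283128305551506, q_18 = 30·9744866162450431736284 + 216435343683294160945 = 292562420217196246249465 → 2061197512283128305551506/292562420217196246249465
APPEND 35: p_19 = 35·2061197512283128305551506 + 68655755160430696663937 = 72210568685069921390966647, q_19 = 35·292562420217196246249465 + 9744866162450431736284 = 10249429573764319050467559 → 72210568685069921390966647/10249429573764319050467559

7/1
119221/16922
17331811/2460044
7336855141/1041379142
418549291767/59408083432
13599183554857/1930242021969
639580176370046/90780783115975
31992608002057157/4540969397820719
928425212236027599/131778893319916826
37169001097443161117/5275696702194493759
72210568685069921390966647/10249429573764319050467559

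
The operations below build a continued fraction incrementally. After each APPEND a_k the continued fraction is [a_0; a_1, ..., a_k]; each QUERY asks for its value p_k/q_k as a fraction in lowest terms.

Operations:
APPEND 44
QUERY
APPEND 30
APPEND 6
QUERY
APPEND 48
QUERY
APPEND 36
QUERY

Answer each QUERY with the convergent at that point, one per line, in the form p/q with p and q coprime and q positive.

44/1
7970/181
383881/8718
13827686/314029

APPEND 44: p_0 = 44·1 + 0 = 44, q_0 = 44·0 + 1 = 1 → 44/1
APPEND 30: p_1 = 30·44 + 1 = 1321, q_1 = 30·1 + 0 = 30 → 1321/30
APPEND 6: p_2 = 6·1321 + 44 = 7970, q_2 = 6·30 + 1 = 181 → 7970/181
APPEND 48: p_3 = 48·7970 + 1321 = 383881, q_3 = 48·181 + 30 = 8718 → 383881/8718
APPEND 36: p_4 = 36·383881 + 7970 = 13827686, q_4 = 36·8718 + 181 = 314029 → 13827686/314029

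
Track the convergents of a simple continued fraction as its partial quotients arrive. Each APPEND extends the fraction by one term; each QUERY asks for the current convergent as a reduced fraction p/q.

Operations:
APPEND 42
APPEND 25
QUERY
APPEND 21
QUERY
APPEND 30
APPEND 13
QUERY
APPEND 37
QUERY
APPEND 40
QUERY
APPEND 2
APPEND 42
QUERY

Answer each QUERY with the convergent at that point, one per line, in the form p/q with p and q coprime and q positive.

1051/25
22113/526
8659846/205991
321078743/7637472
12851809566/305704871
1105889120316/26305687859

APPEND 42: p_0 = 42·1 + 0 = 42, q_0 = 42·0 + 1 = 1 → 42/1
APPEND 25: p_1 = 25·42 + 1 = 1051, q_1 = 25·1 + 0 = 25 → 1051/25
APPEND 21: p_2 = 21·1051 + 42 = 22113, q_2 = 21·25 + 1 = 526 → 22113/526
APPEND 30: p_3 = 30·22113 + 1051 = 664441, q_3 = 30·526 + 25 = 15805 → 664441/15805
APPEND 13: p_4 = 13·664441 + 22113 = 8659846, q_4 = 13·15805 + 526 = 205991 → 8659846/205991
APPEND 37: p_5 = 37·8659846 + 664441 = 321078743, q_5 = 37·205991 + 15805 = 7637472 → 321078743/7637472
APPEND 40: p_6 = 40·321078743 + 8659846 = 12851809566, q_6 = 40·7637472 + 205991 = 305704871 → 12851809566/305704871
APPEND 2: p_7 = 2·12851809566 + 321078743 = 26024697875, q_7 = 2·305704871 + 7637472 = 619047214 → 26024697875/619047214
APPEND 42: p_8 = 42·26024697875 + 12851809566 = 1105889120316, q_8 = 42·619047214 + 305704871 = 26305687859 → 1105889120316/26305687859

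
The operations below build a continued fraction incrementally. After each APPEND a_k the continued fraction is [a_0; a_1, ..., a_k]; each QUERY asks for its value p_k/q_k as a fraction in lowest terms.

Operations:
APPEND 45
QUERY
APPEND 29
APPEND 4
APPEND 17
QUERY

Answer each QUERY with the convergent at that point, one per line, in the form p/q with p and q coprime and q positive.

45/1
90879/2018

APPEND 45: p_0 = 45·1 + 0 = 45, q_0 = 45·0 + 1 = 1 → 45/1
APPEND 29: p_1 = 29·45 + 1 = 1306, q_1 = 29·1 + 0 = 29 → 1306/29
APPEND 4: p_2 = 4·1306 + 45 = 5269, q_2 = 4·29 + 1 = 117 → 5269/117
APPEND 17: p_3 = 17·5269 + 1306 = 90879, q_3 = 17·117 + 29 = 2018 → 90879/2018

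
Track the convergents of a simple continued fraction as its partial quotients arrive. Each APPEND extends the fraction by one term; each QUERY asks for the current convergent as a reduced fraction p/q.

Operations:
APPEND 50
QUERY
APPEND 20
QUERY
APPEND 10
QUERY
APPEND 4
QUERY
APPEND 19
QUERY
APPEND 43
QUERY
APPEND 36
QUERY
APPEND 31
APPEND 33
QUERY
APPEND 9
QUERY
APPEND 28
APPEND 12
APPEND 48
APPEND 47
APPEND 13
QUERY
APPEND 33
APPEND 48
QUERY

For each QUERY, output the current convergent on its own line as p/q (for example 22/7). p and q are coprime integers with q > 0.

50/1
1001/20
10060/201
41241/824
793639/15857
34167718/682675
1230831487/24592157
1261498977382/25204897043
11391680740253/227607112929
113465135677669043897/2267046675424820781
180260503988790520243961/3601625942960185831869

APPEND 50: p_0 = 50·1 + 0 = 50, q_0 = 50·0 + 1 = 1 → 50/1
APPEND 20: p_1 = 20·50 + 1 = 1001, q_1 = 20·1 + 0 = 20 → 1001/20
APPEND 10: p_2 = 10·1001 + 50 = 10060, q_2 = 10·20 + 1 = 201 → 10060/201
APPEND 4: p_3 = 4·10060 + 1001 = 41241, q_3 = 4·201 + 20 = 824 → 41241/824
APPEND 19: p_4 = 19·41241 + 10060 = 793639, q_4 = 19·824 + 201 = 15857 → 793639/15857
APPEND 43: p_5 = 43·793639 + 41241 = 34167718, q_5 = 43·15857 + 824 = 682675 → 34167718/682675
APPEND 36: p_6 = 36·34167718 + 793639 = 1230831487, q_6 = 36·682675 + 15857 = 24592157 → 1230831487/24592157
APPEND 31: p_7 = 31·1230831487 + 34167718 = 38189943815, q_7 = 31·24592157 + 682675 = 763039542 → 38189943815/763039542
APPEND 33: p_8 = 33·38189943815 + 1230831487 = 1261498977382, q_8 = 33·763039542 + 24592157 = 25204897043 → 1261498977382/25204897043
APPEND 9: p_9 = 9·1261498977382 + 38189943815 = 11391680740253, q_9 = 9·25204897043 + 763039542 = 227607112929 → 11391680740253/227607112929
APPEND 28: p_10 = 28·11391680740253 + 1261498977382 = 320228559704466, q_10 = 28·227607112929 + 25204897043 = 6398204059055 → 320228559704466/6398204059055
APPEND 12: p_11 = 12·320228559704466 + 11391680740253 = 3854134397193845, q_11 = 12·6398204059055 + 227607112929 = 77006055821589 → 3854134397193845/77006055821589
APPEND 48: p_12 = 48·3854134397193845 + 320228559704466 = 185318679625009026, q_12 = 48·77006055821589 + 6398204059055 = 3702688883495327 → 185318679625009026/3702688883495327
APPEND 47: p_13 = 47·185318679625009026 + 3854134397193845 = 8713832076772618067, q_13 = 47·3702688883495327 + 77006055821589 = 174103383580101958 → 8713832076772618067/174103383580101958
APPEND 13: p_14 = 13·8713832076772618067 + 185318679625009026 = 113465135677669043897, q_14 = 13·174103383580101958 + 3702688883495327 = 2267046675424820781 → 113465135677669043897/2267046675424820781
APPEND 33: p_15 = 33·113465135677669043897 + 8713832076772618067 = 3753063309439851066668, q_15 = 33·2267046675424820781 + 174103383580101958 = 74986643672599187731 → 3753063309439851066668/74986643672599187731
APPEND 48: p_16 = 48·3753063309439851066668 + 113465135677669043897 = 180260503988790520243961, q_16 = 48·74986643672599187731 + 2267046675424820781 = 3601625942960185831869 → 180260503988790520243961/3601625942960185831869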